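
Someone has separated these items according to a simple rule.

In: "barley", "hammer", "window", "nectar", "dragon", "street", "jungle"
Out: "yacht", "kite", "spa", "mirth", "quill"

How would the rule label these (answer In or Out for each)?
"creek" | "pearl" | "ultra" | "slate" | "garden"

Out, Out, Out, Out, In

The rule appears to be: length 6.
"creek": Out (length 5). "pearl": Out (length 5). "ultra": Out (length 5). "slate": Out (length 5). "garden": In (length 6).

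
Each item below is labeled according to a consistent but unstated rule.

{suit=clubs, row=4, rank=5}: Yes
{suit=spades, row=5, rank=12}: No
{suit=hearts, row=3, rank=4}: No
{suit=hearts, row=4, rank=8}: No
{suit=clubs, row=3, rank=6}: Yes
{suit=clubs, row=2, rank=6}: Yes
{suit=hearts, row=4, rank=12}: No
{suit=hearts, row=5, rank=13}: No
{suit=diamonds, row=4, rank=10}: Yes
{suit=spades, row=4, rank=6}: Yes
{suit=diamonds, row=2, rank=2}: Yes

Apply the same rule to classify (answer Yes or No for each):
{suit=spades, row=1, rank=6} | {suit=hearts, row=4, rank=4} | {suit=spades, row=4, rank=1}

Yes, No, Yes

Every 'Yes' example satisfies: suit is not hearts AND row ≤ 4. None of the 'No' examples do.
{suit=spades, row=1, rank=6} — suit is spades, row = 1, hence Yes.
{suit=hearts, row=4, rank=4} — suit is hearts, row = 4, hence No.
{suit=spades, row=4, rank=1} — suit is spades, row = 4, hence Yes.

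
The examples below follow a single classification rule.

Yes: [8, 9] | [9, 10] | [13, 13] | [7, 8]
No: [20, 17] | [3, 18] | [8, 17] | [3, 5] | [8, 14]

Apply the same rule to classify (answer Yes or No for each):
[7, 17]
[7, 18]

Rule: |first − second| ≤ 1. This holds for each 'Yes' example and fails for each 'No' one.

No, No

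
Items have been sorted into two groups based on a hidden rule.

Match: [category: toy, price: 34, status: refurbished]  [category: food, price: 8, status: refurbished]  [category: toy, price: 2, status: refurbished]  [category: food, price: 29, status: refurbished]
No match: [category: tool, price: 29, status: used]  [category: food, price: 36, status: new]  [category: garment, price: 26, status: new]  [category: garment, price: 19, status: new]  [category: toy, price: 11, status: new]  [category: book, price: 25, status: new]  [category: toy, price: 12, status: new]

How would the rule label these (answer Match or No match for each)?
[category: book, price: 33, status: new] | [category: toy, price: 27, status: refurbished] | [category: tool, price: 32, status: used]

No match, Match, No match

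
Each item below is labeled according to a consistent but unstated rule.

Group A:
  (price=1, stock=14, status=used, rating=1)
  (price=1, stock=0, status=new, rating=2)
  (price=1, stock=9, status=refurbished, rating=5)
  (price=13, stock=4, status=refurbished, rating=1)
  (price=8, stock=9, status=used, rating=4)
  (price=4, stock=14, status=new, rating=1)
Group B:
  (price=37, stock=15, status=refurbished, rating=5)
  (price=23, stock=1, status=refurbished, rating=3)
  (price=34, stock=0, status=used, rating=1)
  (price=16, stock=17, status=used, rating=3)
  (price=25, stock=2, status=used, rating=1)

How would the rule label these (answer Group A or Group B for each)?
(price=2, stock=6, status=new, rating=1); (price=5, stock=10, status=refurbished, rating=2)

Group A, Group A

'Group A' ⟺ price ≤ 13.
(price=2, stock=6, status=new, rating=1) → price = 2 → Group A.
(price=5, stock=10, status=refurbished, rating=2) → price = 5 → Group A.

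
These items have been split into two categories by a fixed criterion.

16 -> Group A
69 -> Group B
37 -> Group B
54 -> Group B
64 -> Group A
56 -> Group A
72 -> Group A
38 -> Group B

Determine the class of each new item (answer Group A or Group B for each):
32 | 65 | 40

Every 'Group A' example satisfies: multiple of 4. None of the 'Group B' examples do.
32: 32 = 4·8 — matches, so Group A.
65: 65 = 4·16 + 1 — lacks this property, so Group B.
40: 40 = 4·10 — matches, so Group A.

Group A, Group B, Group A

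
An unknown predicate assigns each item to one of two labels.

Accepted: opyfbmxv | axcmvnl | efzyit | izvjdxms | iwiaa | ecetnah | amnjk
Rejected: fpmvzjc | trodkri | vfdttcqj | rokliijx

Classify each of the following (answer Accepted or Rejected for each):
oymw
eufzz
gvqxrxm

Checking candidate rules against both groups, what survives is: starts with a vowel.
Accepted: oymw, since starts with 'o'. Accepted: eufzz, since starts with 'e'. Rejected: gvqxrxm, since starts with 'g'.

Accepted, Accepted, Rejected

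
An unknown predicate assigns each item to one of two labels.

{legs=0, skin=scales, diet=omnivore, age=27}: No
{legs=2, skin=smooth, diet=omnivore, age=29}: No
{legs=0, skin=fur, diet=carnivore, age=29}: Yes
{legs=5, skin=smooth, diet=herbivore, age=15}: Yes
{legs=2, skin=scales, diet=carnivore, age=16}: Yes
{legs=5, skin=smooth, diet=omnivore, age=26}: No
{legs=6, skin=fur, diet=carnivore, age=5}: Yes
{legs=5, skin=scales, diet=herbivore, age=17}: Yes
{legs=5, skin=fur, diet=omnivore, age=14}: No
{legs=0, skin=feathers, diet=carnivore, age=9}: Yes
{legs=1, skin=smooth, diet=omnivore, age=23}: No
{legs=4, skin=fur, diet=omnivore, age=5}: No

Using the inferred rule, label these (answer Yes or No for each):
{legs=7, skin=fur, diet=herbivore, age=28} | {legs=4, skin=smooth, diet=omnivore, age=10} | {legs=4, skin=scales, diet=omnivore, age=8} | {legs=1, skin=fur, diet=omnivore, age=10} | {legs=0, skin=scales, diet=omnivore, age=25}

Checking candidate rules against both groups, what survives is: diet is not omnivore.
{legs=7, skin=fur, diet=herbivore, age=28}: Yes (diet is herbivore). {legs=4, skin=smooth, diet=omnivore, age=10}: No (diet is omnivore). {legs=4, skin=scales, diet=omnivore, age=8}: No (diet is omnivore). {legs=1, skin=fur, diet=omnivore, age=10}: No (diet is omnivore). {legs=0, skin=scales, diet=omnivore, age=25}: No (diet is omnivore).

Yes, No, No, No, No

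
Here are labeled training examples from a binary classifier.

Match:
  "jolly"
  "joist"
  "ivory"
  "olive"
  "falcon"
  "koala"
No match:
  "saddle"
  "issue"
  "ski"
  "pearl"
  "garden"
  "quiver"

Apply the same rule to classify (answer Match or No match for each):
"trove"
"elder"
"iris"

Match, No match, No match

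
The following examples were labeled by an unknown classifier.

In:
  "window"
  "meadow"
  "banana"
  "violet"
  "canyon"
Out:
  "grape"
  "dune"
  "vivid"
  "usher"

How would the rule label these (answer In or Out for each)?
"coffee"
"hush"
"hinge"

In, Out, Out

One predicate separates the groups cleanly: length 6.
In: "coffee", since length 6. Out: "hush", since length 4. Out: "hinge", since length 5.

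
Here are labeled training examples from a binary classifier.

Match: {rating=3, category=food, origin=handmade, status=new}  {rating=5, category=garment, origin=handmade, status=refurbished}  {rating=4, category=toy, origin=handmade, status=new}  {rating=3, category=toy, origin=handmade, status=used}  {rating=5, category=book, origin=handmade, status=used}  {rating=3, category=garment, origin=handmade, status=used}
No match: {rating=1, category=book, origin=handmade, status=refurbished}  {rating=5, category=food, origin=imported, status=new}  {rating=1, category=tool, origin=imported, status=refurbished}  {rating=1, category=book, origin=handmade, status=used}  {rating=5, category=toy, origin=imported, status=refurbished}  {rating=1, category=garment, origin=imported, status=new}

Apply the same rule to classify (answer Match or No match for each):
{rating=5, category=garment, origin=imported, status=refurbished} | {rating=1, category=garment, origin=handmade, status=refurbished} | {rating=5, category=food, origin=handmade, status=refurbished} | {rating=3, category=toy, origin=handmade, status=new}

'Match' ⟺ origin is handmade AND rating ≥ 3.

No match, No match, Match, Match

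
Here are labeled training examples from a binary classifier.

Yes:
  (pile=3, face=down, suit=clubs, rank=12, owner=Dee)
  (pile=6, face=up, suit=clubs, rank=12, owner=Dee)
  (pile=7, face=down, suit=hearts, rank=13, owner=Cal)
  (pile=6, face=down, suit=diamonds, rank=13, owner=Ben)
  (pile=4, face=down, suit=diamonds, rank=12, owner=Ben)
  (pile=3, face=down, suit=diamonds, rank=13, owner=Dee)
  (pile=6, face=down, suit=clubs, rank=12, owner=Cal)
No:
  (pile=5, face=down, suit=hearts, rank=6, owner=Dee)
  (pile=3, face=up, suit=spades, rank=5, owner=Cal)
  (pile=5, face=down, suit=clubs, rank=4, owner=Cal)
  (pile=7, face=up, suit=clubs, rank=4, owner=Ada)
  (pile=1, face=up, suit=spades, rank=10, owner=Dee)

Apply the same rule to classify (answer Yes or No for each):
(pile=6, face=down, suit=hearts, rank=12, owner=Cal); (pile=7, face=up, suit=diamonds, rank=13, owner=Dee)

'Yes' ⟺ rank ≥ 12.
(pile=6, face=down, suit=hearts, rank=12, owner=Cal): Yes (rank = 12).
(pile=7, face=up, suit=diamonds, rank=13, owner=Dee): Yes (rank = 13).

Yes, Yes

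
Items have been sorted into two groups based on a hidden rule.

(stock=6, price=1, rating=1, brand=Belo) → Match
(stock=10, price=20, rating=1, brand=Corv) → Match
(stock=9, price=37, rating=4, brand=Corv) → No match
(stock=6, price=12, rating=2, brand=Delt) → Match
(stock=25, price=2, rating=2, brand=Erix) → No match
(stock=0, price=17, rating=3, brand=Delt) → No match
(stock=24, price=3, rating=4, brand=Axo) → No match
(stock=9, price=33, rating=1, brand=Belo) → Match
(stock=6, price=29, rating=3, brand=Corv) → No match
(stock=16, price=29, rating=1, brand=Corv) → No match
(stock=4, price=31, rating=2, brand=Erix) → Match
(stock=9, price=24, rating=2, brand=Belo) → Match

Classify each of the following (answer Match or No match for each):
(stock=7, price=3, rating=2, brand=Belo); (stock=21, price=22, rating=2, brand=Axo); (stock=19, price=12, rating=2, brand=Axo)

Match, No match, No match

The common property of the 'Match' items is: rating ≤ 2 AND stock ≤ 10. No 'No match' item has it.
(stock=7, price=3, rating=2, brand=Belo): Match (rating = 2, stock = 7).
(stock=21, price=22, rating=2, brand=Axo): No match (rating = 2, stock = 21).
(stock=19, price=12, rating=2, brand=Axo): No match (rating = 2, stock = 19).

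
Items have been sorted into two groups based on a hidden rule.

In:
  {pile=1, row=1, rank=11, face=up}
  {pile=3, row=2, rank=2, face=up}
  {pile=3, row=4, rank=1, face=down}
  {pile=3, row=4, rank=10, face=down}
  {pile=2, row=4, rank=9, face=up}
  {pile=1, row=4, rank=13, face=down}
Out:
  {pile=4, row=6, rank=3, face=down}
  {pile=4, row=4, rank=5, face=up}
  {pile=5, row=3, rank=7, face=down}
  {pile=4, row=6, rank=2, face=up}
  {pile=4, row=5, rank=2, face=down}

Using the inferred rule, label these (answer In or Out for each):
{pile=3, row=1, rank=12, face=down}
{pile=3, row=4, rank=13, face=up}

In, In

The distinguishing property — pile ≤ 3 — holds for all the 'In' cases and none of the 'Out' cases.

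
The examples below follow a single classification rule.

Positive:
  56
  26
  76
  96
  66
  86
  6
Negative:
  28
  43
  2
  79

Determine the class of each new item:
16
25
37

The rule appears to be: ends in digit 6.
16 — last digit 6, hence Positive.
25 — last digit 5, hence Negative.
37 — last digit 7, hence Negative.

Positive, Negative, Negative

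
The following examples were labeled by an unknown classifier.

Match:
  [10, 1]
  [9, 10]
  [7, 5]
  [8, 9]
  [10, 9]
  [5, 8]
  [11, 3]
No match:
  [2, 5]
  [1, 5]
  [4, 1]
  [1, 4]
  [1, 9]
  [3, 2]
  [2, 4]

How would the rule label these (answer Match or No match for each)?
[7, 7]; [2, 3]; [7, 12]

One predicate separates the groups cleanly: sum ≥ 11.
[7, 7]: 7+7 = 14 — meets the rule, so Match. [2, 3]: 2+3 = 5 — fails the rule, so No match. [7, 12]: 7+12 = 19 — meets the rule, so Match.

Match, No match, Match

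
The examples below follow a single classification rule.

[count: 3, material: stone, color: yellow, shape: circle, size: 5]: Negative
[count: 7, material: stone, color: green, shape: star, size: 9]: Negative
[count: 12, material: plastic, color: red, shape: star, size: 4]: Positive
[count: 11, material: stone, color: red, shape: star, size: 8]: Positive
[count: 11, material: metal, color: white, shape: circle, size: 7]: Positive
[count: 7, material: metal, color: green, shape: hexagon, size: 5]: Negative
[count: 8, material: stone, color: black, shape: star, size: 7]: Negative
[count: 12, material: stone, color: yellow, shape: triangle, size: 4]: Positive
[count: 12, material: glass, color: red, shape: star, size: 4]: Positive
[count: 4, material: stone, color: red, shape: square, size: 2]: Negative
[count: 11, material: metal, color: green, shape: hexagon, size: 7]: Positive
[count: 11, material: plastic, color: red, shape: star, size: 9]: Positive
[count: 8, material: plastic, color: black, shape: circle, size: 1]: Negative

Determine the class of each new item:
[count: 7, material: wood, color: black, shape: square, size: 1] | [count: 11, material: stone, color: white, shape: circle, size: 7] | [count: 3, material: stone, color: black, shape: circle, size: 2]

Negative, Positive, Negative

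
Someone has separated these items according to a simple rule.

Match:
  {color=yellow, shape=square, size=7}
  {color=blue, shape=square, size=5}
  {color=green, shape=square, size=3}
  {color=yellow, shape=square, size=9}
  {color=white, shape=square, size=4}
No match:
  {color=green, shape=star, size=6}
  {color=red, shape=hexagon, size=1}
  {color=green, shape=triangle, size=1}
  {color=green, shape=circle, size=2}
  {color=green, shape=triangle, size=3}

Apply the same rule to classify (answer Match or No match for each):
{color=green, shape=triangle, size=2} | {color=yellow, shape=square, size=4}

No match, Match

Comparing the two groups points to one rule — shape is square.
{color=green, shape=triangle, size=2} — shape is triangle, hence No match.
{color=yellow, shape=square, size=4} — shape is square, hence Match.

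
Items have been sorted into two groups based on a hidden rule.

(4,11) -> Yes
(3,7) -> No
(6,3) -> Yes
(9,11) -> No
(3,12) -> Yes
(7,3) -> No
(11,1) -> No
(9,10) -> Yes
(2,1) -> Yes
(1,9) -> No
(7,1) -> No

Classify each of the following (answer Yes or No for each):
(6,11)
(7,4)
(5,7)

Every 'Yes' example satisfies: sum is odd. None of the 'No' examples do.

Yes, Yes, No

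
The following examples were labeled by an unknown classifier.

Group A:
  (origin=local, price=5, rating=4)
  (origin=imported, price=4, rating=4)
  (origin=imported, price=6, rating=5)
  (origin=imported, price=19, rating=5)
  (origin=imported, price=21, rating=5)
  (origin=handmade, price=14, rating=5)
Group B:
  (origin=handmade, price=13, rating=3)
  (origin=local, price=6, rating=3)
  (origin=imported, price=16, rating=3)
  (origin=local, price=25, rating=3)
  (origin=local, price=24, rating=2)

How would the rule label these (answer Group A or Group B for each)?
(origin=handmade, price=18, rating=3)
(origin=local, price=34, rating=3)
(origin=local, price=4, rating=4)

The classifier is using: rating ≥ 4.
(origin=handmade, price=18, rating=3) — rating = 3, hence Group B. (origin=local, price=34, rating=3) — rating = 3, hence Group B. (origin=local, price=4, rating=4) — rating = 4, hence Group A.

Group B, Group B, Group A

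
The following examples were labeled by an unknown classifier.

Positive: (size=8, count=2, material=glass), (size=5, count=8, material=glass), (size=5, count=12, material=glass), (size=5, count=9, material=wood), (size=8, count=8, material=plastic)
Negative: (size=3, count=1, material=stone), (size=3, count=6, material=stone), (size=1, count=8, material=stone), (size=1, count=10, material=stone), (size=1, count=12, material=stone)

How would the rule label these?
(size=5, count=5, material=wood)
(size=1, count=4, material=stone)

Positive, Negative

A rule that fits every label: size ≥ 5 — true of each 'Positive' example, false of each 'Negative' one.
(size=5, count=5, material=wood) — size = 5, hence Positive.
(size=1, count=4, material=stone) — size = 1, hence Negative.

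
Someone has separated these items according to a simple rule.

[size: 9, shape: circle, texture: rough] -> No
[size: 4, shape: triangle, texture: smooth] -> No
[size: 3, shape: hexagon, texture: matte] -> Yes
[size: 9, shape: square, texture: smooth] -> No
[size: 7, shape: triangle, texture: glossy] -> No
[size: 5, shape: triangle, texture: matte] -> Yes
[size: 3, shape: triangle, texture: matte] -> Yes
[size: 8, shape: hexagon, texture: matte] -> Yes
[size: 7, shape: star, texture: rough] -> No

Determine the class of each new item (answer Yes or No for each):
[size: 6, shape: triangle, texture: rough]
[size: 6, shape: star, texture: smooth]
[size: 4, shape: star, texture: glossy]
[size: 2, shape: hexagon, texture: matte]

No, No, No, Yes

The rule appears to be: texture is matte.
[size: 6, shape: triangle, texture: rough]: texture is rough — lacks this property, so No.
[size: 6, shape: star, texture: smooth]: texture is smooth — lacks this property, so No.
[size: 4, shape: star, texture: glossy]: texture is glossy — lacks this property, so No.
[size: 2, shape: hexagon, texture: matte]: texture is matte — meets the rule, so Yes.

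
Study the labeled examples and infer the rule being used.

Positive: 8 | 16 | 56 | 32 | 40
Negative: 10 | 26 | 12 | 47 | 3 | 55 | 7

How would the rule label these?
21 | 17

The distinguishing property — multiple of 8 — holds for all the 'Positive' cases and none of the 'Negative' cases.

Negative, Negative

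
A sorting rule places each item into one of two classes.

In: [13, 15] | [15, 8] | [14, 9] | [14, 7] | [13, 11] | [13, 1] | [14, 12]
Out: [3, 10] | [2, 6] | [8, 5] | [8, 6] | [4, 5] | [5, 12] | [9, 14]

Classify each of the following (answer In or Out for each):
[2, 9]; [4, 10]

Out, Out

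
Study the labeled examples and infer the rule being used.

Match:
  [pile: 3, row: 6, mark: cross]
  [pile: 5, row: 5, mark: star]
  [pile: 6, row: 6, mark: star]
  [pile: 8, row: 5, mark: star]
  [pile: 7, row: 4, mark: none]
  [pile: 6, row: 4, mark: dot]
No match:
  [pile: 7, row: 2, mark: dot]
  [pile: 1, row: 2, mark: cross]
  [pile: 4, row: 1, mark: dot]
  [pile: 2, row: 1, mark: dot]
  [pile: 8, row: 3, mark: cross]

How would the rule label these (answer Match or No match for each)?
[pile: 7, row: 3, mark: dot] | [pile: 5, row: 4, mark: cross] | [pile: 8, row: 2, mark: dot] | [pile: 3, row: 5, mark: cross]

No match, Match, No match, Match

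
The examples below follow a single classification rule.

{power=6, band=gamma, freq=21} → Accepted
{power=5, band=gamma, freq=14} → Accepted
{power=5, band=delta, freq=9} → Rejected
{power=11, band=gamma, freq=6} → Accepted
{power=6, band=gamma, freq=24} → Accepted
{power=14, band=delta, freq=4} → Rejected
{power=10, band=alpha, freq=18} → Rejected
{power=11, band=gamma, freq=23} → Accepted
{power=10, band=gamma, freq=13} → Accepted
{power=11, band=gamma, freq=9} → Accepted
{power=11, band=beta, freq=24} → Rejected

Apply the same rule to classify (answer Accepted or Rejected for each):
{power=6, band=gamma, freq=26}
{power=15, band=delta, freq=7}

All 'Accepted' examples share one property — band is gamma — and every 'Rejected' example lacks it.
{power=6, band=gamma, freq=26}: band is gamma — qualifies, so Accepted.
{power=15, band=delta, freq=7}: band is delta — does not satisfy this, so Rejected.

Accepted, Rejected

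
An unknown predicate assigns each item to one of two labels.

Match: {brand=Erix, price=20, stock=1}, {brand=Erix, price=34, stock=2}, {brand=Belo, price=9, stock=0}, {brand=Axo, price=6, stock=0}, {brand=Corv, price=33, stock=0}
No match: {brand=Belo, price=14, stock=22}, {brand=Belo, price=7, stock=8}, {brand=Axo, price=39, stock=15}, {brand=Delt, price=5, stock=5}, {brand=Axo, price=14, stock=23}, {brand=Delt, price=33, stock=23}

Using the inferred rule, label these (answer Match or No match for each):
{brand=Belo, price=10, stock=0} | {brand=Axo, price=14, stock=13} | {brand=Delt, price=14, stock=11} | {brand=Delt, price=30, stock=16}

Every 'Match' example satisfies: stock ≤ 2. None of the 'No match' examples do.
{brand=Belo, price=10, stock=0} — stock = 0, hence Match.
{brand=Axo, price=14, stock=13} — stock = 13, hence No match.
{brand=Delt, price=14, stock=11} — stock = 11, hence No match.
{brand=Delt, price=30, stock=16} — stock = 16, hence No match.

Match, No match, No match, No match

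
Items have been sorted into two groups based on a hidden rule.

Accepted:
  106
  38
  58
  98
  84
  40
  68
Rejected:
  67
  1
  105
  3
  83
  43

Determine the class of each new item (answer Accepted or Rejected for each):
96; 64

Accepted, Accepted

'Accepted' ⟺ even.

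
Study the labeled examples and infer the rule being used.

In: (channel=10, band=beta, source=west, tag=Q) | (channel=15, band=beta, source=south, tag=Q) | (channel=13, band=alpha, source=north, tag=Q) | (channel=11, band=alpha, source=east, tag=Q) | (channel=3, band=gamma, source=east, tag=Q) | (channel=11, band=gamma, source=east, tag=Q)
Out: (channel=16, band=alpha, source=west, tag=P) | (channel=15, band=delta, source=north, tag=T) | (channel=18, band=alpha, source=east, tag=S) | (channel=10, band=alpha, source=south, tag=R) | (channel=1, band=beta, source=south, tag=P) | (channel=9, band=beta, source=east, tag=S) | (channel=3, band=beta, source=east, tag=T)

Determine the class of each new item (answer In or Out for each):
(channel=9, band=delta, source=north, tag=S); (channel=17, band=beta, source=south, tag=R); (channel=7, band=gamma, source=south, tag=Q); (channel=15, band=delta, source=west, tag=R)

Out, Out, In, Out

Every 'In' example satisfies: tag is Q. None of the 'Out' examples do.
(channel=9, band=delta, source=north, tag=S): tag is S, fails this test → Out. (channel=17, band=beta, source=south, tag=R): tag is R, fails this test → Out. (channel=7, band=gamma, source=south, tag=Q): tag is Q, fits → In. (channel=15, band=delta, source=west, tag=R): tag is R, fails this test → Out.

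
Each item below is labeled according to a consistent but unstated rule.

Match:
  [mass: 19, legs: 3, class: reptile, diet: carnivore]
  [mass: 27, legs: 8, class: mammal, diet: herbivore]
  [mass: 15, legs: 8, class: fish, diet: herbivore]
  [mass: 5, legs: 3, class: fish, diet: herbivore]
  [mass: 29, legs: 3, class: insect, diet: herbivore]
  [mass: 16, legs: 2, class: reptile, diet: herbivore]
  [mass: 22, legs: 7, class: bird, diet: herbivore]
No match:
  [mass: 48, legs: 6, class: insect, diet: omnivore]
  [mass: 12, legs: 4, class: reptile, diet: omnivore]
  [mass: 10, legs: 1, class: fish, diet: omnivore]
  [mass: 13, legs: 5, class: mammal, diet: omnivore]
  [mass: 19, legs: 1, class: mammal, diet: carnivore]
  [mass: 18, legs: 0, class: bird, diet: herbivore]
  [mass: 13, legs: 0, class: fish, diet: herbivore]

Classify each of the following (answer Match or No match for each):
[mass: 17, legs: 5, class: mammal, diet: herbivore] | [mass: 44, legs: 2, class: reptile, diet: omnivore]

Match, No match

Every 'Match' example satisfies: diet is not omnivore AND legs ≥ 2. None of the 'No match' examples do.
[mass: 17, legs: 5, class: mammal, diet: herbivore]: diet is herbivore, legs = 5, matches → Match. [mass: 44, legs: 2, class: reptile, diet: omnivore]: diet is omnivore, legs = 2, fails this test → No match.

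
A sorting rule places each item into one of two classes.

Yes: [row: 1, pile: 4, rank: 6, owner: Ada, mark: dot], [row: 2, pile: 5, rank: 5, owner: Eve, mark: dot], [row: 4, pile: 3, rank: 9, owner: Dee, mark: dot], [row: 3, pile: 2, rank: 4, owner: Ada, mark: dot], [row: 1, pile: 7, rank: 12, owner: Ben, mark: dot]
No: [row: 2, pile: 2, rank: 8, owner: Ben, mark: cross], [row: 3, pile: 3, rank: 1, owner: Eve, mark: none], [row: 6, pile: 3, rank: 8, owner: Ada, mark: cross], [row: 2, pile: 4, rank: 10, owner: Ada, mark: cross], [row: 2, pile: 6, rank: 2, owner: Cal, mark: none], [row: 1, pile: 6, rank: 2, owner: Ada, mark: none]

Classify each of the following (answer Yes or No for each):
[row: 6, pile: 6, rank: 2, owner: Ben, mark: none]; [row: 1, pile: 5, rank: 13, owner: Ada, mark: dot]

The simplest hypothesis consistent with all the labels is: mark is dot.
[row: 6, pile: 6, rank: 2, owner: Ben, mark: none] — mark is none, hence No. [row: 1, pile: 5, rank: 13, owner: Ada, mark: dot] — mark is dot, hence Yes.

No, Yes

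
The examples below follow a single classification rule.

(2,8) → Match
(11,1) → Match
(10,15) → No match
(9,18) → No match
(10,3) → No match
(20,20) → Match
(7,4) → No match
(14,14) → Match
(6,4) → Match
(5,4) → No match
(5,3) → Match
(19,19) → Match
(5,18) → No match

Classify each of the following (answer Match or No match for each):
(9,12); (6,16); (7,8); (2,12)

One predicate separates the groups cleanly: sum is even.
(9,12) — 9+12 = 21, hence No match.
(6,16) — 6+16 = 22, hence Match.
(7,8) — 7+8 = 15, hence No match.
(2,12) — 2+12 = 14, hence Match.

No match, Match, No match, Match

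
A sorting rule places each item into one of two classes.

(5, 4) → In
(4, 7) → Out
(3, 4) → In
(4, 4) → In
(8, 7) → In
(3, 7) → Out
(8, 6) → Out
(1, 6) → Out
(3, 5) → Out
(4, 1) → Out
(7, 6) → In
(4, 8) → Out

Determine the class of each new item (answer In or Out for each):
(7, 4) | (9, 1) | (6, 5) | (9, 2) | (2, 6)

Out, Out, In, Out, Out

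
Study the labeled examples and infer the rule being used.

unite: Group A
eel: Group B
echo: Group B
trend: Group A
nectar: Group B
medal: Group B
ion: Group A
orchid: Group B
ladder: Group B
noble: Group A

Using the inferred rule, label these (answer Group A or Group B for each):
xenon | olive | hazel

Group A, Group B, Group B

The rule appears to be: odd length AND contains 'n'.
xenon → length 5, has 'n' → Group A.
olive → length 5, no 'n' → Group B.
hazel → length 5, no 'n' → Group B.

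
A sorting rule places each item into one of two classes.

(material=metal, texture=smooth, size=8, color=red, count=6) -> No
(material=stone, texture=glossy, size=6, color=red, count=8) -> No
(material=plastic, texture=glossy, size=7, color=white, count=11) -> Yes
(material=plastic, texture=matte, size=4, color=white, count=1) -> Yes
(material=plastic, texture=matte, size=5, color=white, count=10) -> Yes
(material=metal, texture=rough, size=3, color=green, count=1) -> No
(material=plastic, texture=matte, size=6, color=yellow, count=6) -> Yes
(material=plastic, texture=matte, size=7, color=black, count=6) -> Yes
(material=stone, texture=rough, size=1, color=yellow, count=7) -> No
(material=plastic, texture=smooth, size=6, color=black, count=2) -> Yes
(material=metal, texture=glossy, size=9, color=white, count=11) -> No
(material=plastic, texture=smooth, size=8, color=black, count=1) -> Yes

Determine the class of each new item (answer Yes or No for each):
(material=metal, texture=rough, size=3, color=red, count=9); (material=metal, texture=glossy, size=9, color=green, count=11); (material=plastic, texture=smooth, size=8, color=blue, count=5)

No, No, Yes

The classifier is using: material is plastic.
(material=metal, texture=rough, size=3, color=red, count=9) — material is metal, hence No. (material=metal, texture=glossy, size=9, color=green, count=11) — material is metal, hence No. (material=plastic, texture=smooth, size=8, color=blue, count=5) — material is plastic, hence Yes.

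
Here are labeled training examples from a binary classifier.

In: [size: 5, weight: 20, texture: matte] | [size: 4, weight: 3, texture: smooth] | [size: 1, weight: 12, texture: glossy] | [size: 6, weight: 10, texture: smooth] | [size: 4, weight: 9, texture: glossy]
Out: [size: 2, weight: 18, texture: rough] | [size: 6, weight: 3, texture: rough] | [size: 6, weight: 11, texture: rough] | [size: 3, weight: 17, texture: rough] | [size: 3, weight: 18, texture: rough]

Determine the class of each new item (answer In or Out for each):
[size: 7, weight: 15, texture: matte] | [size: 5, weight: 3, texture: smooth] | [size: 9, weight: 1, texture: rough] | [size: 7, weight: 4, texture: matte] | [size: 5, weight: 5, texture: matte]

Checking candidate rules against both groups, what survives is: texture is not rough.
[size: 7, weight: 15, texture: matte]: In (texture is matte). [size: 5, weight: 3, texture: smooth]: In (texture is smooth). [size: 9, weight: 1, texture: rough]: Out (texture is rough). [size: 7, weight: 4, texture: matte]: In (texture is matte). [size: 5, weight: 5, texture: matte]: In (texture is matte).

In, In, Out, In, In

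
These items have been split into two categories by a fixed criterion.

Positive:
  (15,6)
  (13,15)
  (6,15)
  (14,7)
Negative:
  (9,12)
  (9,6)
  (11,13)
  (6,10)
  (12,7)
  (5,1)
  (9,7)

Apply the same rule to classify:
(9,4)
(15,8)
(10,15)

Negative, Positive, Positive

'Positive' ⟺ max ≥ 14.
(9,4): max 9 — fails this test, so Negative.
(15,8): max 15 — qualifies, so Positive.
(10,15): max 15 — qualifies, so Positive.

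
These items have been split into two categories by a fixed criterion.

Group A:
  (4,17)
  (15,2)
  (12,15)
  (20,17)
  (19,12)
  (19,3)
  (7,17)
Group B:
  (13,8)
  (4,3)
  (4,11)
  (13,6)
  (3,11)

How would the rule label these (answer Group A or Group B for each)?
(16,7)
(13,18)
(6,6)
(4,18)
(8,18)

All 'Group A' examples share one property — max ≥ 15 — and every 'Group B' example lacks it.
(16,7) → max 16 → Group A.
(13,18) → max 18 → Group A.
(6,6) → max 6 → Group B.
(4,18) → max 18 → Group A.
(8,18) → max 18 → Group A.

Group A, Group A, Group B, Group A, Group A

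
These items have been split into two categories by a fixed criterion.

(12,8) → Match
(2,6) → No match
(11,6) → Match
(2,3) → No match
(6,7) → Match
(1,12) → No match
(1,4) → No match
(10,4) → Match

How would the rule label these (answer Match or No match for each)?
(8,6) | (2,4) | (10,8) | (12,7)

Match, No match, Match, Match

A rule that fits every label: first ≥ 3 — true of each 'Match' example, false of each 'No match' one.
(8,6): first 8, satisfies this → Match. (2,4): first 2, does not pass → No match. (10,8): first 10, satisfies this → Match. (12,7): first 12, satisfies this → Match.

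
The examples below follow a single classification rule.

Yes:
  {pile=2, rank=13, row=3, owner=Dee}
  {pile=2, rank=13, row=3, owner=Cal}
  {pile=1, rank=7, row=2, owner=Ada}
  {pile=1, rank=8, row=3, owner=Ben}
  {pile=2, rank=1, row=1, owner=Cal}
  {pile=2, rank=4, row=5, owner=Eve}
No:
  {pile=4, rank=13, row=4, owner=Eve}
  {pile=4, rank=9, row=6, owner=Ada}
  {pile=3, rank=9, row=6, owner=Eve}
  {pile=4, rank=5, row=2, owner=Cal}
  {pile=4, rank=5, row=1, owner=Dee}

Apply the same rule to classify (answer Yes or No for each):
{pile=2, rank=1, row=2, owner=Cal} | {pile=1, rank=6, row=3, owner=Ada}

One predicate separates the groups cleanly: pile ≤ 2.

Yes, Yes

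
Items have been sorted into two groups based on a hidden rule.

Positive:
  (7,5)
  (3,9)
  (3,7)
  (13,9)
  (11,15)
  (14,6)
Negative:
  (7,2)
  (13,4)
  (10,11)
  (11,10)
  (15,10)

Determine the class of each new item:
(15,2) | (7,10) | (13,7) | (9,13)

Every 'Positive' example satisfies: sum is even. None of the 'Negative' examples do.
(15,2) — 15+2 = 17, hence Negative.
(7,10) — 7+10 = 17, hence Negative.
(13,7) — 13+7 = 20, hence Positive.
(9,13) — 9+13 = 22, hence Positive.

Negative, Negative, Positive, Positive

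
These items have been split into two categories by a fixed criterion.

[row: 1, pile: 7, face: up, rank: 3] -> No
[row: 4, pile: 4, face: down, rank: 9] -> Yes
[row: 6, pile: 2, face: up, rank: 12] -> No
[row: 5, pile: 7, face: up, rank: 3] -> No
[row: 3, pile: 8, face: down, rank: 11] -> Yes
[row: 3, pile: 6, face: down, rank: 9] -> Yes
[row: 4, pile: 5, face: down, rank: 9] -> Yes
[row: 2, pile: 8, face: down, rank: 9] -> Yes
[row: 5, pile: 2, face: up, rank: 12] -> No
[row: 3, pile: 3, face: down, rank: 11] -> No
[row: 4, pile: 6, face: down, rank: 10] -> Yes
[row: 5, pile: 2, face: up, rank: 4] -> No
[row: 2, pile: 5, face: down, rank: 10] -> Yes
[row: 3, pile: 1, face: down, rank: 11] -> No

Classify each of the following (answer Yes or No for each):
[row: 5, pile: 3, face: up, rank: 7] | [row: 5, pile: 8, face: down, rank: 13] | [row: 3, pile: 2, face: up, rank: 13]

One predicate separates the groups cleanly: face is down AND pile ≥ 4.

No, Yes, No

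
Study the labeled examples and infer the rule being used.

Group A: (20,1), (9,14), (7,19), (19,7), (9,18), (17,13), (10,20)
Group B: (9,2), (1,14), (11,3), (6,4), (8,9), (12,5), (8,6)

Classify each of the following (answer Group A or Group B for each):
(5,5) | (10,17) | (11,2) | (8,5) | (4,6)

Every 'Group A' example satisfies: sum ≥ 21. None of the 'Group B' examples do.
(5,5): Group B (5+5 = 10).
(10,17): Group A (10+17 = 27).
(11,2): Group B (11+2 = 13).
(8,5): Group B (8+5 = 13).
(4,6): Group B (4+6 = 10).

Group B, Group A, Group B, Group B, Group B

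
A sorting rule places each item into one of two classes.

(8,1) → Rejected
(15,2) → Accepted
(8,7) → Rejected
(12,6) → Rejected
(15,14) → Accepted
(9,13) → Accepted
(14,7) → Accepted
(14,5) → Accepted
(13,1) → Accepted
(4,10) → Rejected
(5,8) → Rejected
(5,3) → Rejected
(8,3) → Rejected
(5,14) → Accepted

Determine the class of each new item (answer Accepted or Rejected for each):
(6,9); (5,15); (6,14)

The distinguishing property — max ≥ 13 — holds for all the 'Accepted' cases and none of the 'Rejected' cases.
(6,9): max 9, fails the rule → Rejected.
(5,15): max 15, has this property → Accepted.
(6,14): max 14, has this property → Accepted.

Rejected, Accepted, Accepted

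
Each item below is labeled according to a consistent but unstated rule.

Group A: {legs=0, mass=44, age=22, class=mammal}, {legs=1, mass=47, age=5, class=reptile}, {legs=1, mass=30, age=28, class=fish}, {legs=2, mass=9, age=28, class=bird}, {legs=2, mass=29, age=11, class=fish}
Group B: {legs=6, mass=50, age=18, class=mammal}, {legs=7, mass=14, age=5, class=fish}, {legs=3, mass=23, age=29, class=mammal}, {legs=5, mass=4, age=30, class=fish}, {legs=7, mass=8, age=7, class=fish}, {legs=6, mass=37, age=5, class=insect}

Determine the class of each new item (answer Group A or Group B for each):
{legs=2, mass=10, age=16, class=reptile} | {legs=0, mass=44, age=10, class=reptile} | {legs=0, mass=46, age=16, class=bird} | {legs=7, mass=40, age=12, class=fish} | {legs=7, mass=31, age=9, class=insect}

Group A, Group A, Group A, Group B, Group B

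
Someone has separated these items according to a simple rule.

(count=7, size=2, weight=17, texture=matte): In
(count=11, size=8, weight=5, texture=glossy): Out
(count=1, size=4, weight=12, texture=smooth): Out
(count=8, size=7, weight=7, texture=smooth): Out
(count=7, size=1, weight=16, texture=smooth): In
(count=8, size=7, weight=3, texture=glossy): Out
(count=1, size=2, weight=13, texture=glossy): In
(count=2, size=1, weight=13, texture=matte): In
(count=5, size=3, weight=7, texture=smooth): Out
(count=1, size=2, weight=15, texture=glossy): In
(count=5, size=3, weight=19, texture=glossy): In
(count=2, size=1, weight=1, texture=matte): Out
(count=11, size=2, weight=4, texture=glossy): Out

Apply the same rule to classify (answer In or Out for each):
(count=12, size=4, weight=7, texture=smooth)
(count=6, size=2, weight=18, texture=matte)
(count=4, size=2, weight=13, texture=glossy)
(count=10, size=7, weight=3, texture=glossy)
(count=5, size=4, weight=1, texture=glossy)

The rule appears to be: weight ≥ 13.

Out, In, In, Out, Out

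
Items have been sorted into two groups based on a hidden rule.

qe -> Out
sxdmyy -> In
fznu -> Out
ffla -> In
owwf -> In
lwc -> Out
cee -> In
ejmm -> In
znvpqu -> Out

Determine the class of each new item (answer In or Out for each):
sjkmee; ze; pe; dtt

In, Out, Out, In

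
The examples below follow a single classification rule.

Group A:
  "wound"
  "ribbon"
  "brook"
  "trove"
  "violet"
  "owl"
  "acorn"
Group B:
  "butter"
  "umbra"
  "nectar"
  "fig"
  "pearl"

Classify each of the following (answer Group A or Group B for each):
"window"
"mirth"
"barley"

Group A, Group B, Group B

Looking at the examples, the only property every 'Group A' case has and every 'Group B' case lacks is: contains 'o'.
"window" → has 'o' → Group A. "mirth" → no 'o' → Group B. "barley" → no 'o' → Group B.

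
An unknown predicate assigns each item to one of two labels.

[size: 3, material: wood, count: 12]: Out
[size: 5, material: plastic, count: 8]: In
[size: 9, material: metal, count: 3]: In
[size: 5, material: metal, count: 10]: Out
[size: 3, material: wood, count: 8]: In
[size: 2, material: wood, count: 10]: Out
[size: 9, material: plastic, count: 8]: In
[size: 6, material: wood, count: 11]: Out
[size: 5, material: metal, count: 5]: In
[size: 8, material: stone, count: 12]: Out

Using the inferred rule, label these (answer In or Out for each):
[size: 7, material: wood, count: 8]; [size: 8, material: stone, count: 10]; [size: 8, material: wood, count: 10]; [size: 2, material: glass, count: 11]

In, Out, Out, Out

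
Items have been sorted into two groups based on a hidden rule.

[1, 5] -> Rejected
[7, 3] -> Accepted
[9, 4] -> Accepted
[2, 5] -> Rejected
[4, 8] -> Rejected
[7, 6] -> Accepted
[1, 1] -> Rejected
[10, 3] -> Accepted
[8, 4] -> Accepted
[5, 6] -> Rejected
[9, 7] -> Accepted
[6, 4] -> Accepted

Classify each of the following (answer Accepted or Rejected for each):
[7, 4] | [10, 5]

Accepted, Accepted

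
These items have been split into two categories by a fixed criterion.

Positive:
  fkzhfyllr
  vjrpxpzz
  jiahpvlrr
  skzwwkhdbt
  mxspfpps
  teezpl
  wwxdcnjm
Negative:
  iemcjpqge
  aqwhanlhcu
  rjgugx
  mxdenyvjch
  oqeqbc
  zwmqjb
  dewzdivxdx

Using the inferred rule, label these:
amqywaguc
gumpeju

Negative, Negative

Comparing the two groups points to one rule — has a double letter.
amqywaguc: no doubled letter, does not satisfy this → Negative.
gumpeju: no doubled letter, does not satisfy this → Negative.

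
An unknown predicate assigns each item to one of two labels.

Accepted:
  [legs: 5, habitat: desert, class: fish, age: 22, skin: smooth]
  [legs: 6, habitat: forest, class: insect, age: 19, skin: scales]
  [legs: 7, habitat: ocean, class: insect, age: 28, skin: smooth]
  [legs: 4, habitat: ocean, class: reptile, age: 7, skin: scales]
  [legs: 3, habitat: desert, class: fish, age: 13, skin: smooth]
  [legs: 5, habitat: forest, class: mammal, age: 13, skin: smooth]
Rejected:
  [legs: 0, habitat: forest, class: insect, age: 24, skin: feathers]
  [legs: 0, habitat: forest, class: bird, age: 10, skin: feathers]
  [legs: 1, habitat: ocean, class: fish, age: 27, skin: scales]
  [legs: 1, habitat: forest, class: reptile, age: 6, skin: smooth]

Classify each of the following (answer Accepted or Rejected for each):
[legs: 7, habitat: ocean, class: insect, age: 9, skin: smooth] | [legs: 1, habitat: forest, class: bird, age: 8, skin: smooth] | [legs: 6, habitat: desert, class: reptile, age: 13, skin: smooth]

Accepted, Rejected, Accepted

'Accepted' ⟺ legs ≥ 3.
[legs: 7, habitat: ocean, class: insect, age: 9, skin: smooth] → legs = 7 → Accepted. [legs: 1, habitat: forest, class: bird, age: 8, skin: smooth] → legs = 1 → Rejected. [legs: 6, habitat: desert, class: reptile, age: 13, skin: smooth] → legs = 6 → Accepted.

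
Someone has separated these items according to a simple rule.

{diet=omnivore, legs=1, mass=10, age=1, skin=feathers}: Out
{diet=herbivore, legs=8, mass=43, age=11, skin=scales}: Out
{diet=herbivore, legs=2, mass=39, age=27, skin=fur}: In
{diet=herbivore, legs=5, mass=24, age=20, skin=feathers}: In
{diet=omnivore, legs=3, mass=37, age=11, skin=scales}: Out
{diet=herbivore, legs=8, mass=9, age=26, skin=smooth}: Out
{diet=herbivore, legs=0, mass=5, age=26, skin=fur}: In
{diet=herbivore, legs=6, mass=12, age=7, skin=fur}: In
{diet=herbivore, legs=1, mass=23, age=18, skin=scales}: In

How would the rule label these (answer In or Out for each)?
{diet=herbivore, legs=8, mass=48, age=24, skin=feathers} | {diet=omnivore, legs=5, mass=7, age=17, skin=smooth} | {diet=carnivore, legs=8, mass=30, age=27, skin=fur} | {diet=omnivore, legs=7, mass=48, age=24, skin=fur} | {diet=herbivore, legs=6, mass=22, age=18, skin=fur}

Out, Out, Out, Out, In

Every 'In' example satisfies: diet is herbivore AND legs ≤ 6. None of the 'Out' examples do.
{diet=herbivore, legs=8, mass=48, age=24, skin=feathers} — diet is herbivore, legs = 8, hence Out.
{diet=omnivore, legs=5, mass=7, age=17, skin=smooth} — diet is omnivore, legs = 5, hence Out.
{diet=carnivore, legs=8, mass=30, age=27, skin=fur} — diet is carnivore, legs = 8, hence Out.
{diet=omnivore, legs=7, mass=48, age=24, skin=fur} — diet is omnivore, legs = 7, hence Out.
{diet=herbivore, legs=6, mass=22, age=18, skin=fur} — diet is herbivore, legs = 6, hence In.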